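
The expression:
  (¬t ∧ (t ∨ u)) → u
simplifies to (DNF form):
True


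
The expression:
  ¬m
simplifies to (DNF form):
¬m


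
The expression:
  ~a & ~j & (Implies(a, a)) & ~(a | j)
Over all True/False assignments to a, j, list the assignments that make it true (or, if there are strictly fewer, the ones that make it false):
is true only for:
  a=False, j=False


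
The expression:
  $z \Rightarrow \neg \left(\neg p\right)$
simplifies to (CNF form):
$p \vee \neg z$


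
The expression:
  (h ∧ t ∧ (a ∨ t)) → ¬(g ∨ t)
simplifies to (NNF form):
¬h ∨ ¬t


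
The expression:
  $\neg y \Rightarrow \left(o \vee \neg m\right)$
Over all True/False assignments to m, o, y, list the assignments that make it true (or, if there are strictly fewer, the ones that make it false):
is false only for:
  m=True, o=False, y=False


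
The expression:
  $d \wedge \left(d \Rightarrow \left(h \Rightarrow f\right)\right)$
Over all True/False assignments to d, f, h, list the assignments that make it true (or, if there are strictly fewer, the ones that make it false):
is true only for:
  d=True, f=False, h=False;
  d=True, f=True, h=False;
  d=True, f=True, h=True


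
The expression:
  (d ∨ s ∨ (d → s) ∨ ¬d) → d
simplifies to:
d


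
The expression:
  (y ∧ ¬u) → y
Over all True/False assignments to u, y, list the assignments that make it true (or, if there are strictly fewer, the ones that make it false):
is always true.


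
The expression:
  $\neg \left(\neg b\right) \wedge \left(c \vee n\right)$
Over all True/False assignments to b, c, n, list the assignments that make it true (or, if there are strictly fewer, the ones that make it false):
is true only for:
  b=True, c=False, n=True;
  b=True, c=True, n=False;
  b=True, c=True, n=True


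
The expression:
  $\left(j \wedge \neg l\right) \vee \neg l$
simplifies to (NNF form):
$\neg l$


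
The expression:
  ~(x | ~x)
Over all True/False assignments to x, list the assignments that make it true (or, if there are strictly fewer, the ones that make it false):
is never true.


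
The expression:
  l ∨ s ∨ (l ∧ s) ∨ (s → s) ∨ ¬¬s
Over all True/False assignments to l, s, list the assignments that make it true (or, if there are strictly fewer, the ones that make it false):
is always true.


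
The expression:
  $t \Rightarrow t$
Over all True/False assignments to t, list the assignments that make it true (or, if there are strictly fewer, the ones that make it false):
is always true.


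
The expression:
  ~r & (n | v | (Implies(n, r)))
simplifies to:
~r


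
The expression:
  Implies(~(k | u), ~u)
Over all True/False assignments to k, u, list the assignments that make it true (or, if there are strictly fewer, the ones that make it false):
is always true.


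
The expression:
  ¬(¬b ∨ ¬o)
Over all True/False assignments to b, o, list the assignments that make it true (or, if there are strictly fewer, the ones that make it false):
is true only for:
  b=True, o=True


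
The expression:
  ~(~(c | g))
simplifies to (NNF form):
c | g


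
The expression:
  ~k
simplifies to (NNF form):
~k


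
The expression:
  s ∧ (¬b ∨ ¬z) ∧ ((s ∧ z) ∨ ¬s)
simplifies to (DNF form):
s ∧ z ∧ ¬b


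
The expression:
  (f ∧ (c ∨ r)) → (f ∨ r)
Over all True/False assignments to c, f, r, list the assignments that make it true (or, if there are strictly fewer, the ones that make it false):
is always true.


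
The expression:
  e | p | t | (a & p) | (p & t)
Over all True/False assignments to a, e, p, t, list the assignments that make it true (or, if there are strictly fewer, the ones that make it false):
is false only for:
  a=False, e=False, p=False, t=False;
  a=True, e=False, p=False, t=False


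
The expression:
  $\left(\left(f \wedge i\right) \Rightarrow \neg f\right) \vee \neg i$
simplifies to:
$\neg f \vee \neg i$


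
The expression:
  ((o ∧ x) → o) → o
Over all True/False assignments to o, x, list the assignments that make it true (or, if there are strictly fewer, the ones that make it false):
is true only for:
  o=True, x=False;
  o=True, x=True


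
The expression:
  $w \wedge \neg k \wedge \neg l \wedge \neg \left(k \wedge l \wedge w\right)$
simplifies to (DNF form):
$w \wedge \neg k \wedge \neg l$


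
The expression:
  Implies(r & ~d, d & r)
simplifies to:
d | ~r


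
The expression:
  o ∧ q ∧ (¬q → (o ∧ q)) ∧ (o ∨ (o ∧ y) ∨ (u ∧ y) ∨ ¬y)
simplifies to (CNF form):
o ∧ q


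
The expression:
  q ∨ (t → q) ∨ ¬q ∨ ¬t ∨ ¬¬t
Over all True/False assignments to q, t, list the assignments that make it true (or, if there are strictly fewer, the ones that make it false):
is always true.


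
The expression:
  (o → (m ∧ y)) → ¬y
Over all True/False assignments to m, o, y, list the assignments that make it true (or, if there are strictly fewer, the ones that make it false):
is false only for:
  m=False, o=False, y=True;
  m=True, o=False, y=True;
  m=True, o=True, y=True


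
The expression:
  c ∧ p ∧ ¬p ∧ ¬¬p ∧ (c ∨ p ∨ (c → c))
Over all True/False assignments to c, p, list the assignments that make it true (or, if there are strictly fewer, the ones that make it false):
is never true.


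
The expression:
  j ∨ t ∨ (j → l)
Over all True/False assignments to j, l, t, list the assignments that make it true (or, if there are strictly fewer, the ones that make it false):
is always true.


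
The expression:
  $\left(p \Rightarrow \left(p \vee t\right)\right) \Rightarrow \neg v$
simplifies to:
$\neg v$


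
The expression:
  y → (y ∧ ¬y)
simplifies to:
¬y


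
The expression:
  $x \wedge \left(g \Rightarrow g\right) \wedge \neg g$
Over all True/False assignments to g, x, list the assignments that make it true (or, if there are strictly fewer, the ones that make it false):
is true only for:
  g=False, x=True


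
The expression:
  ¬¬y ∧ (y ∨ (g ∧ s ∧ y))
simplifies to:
y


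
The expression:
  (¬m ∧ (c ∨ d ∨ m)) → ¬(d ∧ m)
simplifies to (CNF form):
True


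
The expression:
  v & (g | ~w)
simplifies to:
v & (g | ~w)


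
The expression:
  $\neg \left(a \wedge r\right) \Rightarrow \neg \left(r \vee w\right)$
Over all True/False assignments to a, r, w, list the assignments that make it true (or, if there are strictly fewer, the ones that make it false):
is true only for:
  a=False, r=False, w=False;
  a=True, r=False, w=False;
  a=True, r=True, w=False;
  a=True, r=True, w=True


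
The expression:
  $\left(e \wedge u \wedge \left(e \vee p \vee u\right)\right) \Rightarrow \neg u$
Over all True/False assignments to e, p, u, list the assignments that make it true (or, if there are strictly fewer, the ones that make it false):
is false only for:
  e=True, p=False, u=True;
  e=True, p=True, u=True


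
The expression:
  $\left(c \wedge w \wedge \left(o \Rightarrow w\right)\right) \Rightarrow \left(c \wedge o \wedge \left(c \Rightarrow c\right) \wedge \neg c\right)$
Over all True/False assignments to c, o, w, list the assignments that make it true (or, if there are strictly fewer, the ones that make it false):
is false only for:
  c=True, o=False, w=True;
  c=True, o=True, w=True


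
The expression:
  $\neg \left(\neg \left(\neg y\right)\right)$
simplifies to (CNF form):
$\neg y$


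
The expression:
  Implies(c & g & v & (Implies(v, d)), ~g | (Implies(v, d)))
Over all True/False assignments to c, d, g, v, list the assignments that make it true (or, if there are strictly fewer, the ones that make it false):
is always true.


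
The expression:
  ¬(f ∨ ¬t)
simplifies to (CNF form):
t ∧ ¬f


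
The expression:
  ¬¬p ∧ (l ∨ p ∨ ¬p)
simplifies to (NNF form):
p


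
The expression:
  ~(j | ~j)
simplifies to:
False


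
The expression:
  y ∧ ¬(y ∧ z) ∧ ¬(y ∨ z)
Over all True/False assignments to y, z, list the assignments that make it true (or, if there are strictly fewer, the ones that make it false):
is never true.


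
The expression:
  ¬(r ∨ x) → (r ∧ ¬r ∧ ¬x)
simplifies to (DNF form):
r ∨ x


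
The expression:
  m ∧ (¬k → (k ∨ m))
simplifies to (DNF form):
m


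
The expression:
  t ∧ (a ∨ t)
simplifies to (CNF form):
t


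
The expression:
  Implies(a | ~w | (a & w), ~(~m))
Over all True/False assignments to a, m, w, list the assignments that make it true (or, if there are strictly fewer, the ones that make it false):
is false only for:
  a=False, m=False, w=False;
  a=True, m=False, w=False;
  a=True, m=False, w=True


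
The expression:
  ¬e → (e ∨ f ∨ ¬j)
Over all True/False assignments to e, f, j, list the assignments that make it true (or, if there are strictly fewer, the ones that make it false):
is false only for:
  e=False, f=False, j=True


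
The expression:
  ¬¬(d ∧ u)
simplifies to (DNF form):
d ∧ u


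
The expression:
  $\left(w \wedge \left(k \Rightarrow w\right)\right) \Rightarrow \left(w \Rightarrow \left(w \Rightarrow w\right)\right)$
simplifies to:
$\text{True}$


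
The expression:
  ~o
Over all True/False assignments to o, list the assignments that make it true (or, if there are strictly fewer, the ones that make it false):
is true only for:
  o=False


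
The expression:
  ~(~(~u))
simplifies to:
~u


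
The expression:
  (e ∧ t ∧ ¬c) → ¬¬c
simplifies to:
c ∨ ¬e ∨ ¬t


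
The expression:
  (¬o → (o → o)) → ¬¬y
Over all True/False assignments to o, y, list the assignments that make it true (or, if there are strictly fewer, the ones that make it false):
is true only for:
  o=False, y=True;
  o=True, y=True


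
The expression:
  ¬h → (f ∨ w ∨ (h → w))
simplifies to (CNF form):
True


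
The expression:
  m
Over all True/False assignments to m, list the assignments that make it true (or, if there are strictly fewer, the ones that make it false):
is true only for:
  m=True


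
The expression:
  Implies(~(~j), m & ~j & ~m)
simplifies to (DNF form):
~j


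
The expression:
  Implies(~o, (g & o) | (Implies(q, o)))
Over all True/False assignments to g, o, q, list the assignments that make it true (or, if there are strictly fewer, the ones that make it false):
is false only for:
  g=False, o=False, q=True;
  g=True, o=False, q=True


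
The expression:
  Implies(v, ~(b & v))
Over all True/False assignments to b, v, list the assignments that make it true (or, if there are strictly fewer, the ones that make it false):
is false only for:
  b=True, v=True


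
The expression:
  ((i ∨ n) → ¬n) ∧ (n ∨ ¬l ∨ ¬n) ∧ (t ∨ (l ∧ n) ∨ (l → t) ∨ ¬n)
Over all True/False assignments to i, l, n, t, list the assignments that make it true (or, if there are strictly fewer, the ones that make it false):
is true only for:
  i=False, l=False, n=False, t=False;
  i=False, l=False, n=False, t=True;
  i=False, l=True, n=False, t=False;
  i=False, l=True, n=False, t=True;
  i=True, l=False, n=False, t=False;
  i=True, l=False, n=False, t=True;
  i=True, l=True, n=False, t=False;
  i=True, l=True, n=False, t=True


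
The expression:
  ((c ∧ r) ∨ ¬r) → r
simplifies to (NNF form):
r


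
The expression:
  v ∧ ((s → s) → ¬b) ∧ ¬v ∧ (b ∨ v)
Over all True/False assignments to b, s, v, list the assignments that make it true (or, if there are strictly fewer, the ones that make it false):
is never true.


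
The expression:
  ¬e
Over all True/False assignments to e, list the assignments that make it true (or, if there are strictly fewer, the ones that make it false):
is true only for:
  e=False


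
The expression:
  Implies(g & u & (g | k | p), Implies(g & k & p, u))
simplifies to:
True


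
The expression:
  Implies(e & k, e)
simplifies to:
True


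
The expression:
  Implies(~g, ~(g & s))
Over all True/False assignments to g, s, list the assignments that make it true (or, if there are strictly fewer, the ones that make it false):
is always true.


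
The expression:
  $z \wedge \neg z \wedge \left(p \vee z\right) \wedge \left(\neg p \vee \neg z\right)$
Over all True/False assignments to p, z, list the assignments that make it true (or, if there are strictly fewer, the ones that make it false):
is never true.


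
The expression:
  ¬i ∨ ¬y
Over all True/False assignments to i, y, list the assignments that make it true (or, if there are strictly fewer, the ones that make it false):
is false only for:
  i=True, y=True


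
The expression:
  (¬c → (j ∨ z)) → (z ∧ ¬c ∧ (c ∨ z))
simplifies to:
¬c ∧ (z ∨ ¬j)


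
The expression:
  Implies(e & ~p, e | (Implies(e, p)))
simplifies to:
True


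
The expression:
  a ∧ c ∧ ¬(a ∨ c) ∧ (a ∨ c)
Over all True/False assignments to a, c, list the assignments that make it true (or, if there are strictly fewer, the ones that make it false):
is never true.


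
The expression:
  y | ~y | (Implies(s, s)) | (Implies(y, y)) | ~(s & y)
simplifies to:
True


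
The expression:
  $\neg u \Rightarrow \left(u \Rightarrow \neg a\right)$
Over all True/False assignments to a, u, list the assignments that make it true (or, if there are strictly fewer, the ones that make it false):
is always true.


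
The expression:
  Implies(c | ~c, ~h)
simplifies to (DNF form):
~h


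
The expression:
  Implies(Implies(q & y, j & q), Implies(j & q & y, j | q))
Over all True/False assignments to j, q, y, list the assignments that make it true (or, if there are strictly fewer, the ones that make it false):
is always true.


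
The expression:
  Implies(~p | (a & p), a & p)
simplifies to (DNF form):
p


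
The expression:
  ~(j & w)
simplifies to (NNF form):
~j | ~w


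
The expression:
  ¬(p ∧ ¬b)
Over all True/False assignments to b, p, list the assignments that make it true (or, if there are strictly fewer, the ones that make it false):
is false only for:
  b=False, p=True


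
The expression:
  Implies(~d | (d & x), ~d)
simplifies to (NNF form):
~d | ~x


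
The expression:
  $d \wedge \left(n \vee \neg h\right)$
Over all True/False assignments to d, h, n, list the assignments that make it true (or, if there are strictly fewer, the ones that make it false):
is true only for:
  d=True, h=False, n=False;
  d=True, h=False, n=True;
  d=True, h=True, n=True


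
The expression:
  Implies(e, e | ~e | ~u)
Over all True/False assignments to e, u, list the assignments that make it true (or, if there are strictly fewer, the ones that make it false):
is always true.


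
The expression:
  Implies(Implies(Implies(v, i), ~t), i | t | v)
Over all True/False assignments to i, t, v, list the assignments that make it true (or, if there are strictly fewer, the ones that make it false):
is false only for:
  i=False, t=False, v=False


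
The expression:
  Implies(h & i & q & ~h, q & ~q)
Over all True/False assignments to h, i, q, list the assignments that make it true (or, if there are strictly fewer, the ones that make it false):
is always true.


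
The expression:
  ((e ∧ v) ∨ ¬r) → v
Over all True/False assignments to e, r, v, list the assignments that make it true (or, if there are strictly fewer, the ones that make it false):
is false only for:
  e=False, r=False, v=False;
  e=True, r=False, v=False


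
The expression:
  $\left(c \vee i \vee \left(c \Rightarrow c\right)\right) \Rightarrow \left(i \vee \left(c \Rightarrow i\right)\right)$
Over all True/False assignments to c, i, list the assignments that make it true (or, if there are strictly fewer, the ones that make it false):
is false only for:
  c=True, i=False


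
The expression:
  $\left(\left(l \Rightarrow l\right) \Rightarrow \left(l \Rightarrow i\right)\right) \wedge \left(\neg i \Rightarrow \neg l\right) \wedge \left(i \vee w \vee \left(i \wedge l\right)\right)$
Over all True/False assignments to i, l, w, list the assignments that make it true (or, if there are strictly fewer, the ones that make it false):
is false only for:
  i=False, l=False, w=False;
  i=False, l=True, w=False;
  i=False, l=True, w=True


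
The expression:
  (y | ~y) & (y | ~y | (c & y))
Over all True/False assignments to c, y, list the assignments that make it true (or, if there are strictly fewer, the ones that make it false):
is always true.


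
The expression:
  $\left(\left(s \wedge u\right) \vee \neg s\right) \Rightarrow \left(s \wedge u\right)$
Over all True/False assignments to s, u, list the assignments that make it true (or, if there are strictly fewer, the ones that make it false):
is true only for:
  s=True, u=False;
  s=True, u=True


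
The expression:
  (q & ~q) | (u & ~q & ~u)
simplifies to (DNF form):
False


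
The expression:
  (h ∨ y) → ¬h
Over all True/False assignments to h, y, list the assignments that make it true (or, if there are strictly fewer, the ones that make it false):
is true only for:
  h=False, y=False;
  h=False, y=True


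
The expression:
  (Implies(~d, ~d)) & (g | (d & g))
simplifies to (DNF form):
g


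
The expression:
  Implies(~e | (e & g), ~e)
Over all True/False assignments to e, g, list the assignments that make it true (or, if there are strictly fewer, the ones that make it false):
is false only for:
  e=True, g=True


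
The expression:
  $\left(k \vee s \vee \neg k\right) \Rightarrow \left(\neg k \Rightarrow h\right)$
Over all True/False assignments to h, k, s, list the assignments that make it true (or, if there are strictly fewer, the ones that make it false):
is false only for:
  h=False, k=False, s=False;
  h=False, k=False, s=True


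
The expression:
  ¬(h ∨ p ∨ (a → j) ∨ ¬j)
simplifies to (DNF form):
False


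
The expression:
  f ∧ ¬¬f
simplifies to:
f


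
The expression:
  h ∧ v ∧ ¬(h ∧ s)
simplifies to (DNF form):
h ∧ v ∧ ¬s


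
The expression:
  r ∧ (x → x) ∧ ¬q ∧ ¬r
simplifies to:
False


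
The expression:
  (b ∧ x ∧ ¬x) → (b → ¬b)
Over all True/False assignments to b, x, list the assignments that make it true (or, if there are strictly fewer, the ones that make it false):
is always true.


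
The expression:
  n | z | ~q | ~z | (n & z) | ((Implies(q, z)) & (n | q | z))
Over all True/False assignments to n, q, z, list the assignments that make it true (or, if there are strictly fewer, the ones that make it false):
is always true.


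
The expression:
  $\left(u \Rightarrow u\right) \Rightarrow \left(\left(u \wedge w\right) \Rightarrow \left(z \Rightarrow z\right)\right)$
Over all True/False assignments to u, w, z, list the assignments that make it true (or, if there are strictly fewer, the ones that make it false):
is always true.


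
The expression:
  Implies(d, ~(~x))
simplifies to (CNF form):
x | ~d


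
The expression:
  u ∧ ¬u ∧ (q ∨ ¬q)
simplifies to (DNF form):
False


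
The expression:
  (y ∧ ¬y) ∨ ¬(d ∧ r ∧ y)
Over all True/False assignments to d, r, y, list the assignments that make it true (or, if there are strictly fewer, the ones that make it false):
is false only for:
  d=True, r=True, y=True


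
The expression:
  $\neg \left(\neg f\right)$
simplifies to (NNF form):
$f$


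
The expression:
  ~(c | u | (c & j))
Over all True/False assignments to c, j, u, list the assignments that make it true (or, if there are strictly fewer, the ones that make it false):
is true only for:
  c=False, j=False, u=False;
  c=False, j=True, u=False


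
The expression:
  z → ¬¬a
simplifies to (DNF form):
a ∨ ¬z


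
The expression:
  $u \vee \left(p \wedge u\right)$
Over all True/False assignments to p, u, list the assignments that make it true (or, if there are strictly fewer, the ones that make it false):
is true only for:
  p=False, u=True;
  p=True, u=True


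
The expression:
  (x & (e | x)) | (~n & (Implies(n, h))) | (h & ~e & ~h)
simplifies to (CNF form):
x | ~n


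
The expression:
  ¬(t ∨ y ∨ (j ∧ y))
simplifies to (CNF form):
¬t ∧ ¬y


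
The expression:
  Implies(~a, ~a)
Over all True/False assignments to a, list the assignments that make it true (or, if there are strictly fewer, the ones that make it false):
is always true.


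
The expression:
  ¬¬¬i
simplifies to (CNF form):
¬i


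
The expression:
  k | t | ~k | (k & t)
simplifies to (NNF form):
True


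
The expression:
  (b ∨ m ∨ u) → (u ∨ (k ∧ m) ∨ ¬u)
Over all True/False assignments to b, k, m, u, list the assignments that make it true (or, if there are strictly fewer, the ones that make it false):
is always true.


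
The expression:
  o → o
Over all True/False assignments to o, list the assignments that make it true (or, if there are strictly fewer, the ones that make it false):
is always true.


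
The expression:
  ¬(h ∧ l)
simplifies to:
¬h ∨ ¬l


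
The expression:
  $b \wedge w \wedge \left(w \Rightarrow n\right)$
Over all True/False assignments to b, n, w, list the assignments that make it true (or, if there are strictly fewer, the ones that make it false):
is true only for:
  b=True, n=True, w=True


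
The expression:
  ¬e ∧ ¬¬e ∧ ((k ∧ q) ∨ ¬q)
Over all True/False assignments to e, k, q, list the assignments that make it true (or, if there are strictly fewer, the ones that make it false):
is never true.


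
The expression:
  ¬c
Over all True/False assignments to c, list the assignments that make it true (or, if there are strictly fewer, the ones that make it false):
is true only for:
  c=False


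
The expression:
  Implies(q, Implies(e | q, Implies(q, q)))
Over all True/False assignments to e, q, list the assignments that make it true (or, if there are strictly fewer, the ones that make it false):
is always true.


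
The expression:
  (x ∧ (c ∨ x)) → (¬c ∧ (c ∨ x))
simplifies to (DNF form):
¬c ∨ ¬x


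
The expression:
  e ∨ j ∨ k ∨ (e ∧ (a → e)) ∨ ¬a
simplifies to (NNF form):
e ∨ j ∨ k ∨ ¬a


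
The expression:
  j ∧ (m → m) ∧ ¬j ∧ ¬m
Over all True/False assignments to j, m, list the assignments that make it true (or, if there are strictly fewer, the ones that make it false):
is never true.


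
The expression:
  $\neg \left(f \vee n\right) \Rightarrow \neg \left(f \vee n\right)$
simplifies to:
$\text{True}$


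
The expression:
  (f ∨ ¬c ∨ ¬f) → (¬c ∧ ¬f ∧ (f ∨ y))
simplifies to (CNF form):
y ∧ ¬c ∧ ¬f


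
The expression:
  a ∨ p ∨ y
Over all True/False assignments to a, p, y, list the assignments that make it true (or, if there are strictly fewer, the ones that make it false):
is false only for:
  a=False, p=False, y=False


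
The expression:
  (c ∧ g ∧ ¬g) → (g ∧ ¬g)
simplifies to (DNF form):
True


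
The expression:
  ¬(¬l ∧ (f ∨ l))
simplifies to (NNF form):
l ∨ ¬f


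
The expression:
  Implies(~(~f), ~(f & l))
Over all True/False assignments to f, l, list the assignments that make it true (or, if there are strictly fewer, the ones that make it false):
is false only for:
  f=True, l=True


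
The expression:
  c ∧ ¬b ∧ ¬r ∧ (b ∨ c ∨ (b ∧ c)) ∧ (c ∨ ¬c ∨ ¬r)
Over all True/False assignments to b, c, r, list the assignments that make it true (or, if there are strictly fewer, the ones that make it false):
is true only for:
  b=False, c=True, r=False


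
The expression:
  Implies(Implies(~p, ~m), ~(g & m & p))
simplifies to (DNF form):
~g | ~m | ~p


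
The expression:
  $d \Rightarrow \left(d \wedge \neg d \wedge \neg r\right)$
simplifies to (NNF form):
$\neg d$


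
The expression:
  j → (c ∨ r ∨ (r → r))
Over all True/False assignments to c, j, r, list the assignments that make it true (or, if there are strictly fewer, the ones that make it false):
is always true.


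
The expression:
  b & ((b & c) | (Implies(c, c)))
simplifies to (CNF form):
b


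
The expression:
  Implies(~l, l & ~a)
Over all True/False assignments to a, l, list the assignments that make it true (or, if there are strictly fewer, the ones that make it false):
is true only for:
  a=False, l=True;
  a=True, l=True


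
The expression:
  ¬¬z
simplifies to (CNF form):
z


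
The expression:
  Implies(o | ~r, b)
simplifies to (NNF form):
b | (r & ~o)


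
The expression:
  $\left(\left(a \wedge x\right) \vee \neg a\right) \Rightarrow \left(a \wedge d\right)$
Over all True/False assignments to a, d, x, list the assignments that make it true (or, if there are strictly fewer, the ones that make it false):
is true only for:
  a=True, d=False, x=False;
  a=True, d=True, x=False;
  a=True, d=True, x=True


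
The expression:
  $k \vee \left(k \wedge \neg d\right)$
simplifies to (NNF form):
$k$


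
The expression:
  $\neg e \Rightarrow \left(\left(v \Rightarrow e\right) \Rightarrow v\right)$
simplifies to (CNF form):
$e \vee v$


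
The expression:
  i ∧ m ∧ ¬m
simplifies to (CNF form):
False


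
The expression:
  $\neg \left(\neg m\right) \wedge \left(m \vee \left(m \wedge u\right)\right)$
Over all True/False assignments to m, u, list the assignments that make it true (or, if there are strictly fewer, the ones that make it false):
is true only for:
  m=True, u=False;
  m=True, u=True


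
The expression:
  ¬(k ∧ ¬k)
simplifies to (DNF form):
True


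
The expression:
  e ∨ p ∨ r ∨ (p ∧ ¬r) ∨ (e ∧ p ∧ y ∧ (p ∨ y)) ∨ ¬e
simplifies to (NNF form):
True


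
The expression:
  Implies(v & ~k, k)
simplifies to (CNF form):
k | ~v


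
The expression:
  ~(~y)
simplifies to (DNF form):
y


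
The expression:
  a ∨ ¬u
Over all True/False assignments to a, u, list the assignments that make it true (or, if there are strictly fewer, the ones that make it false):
is false only for:
  a=False, u=True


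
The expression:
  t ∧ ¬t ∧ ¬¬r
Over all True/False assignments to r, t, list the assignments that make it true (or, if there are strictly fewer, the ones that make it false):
is never true.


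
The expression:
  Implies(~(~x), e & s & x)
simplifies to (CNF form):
(e | ~x) & (s | ~x)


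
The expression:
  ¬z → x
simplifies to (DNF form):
x ∨ z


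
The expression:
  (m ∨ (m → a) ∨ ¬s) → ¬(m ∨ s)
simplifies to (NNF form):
¬m ∧ ¬s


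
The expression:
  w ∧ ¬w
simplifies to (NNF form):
False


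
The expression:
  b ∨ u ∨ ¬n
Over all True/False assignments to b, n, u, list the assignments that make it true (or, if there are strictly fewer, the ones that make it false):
is false only for:
  b=False, n=True, u=False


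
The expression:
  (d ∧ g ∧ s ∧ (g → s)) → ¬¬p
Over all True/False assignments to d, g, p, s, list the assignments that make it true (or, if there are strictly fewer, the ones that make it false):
is false only for:
  d=True, g=True, p=False, s=True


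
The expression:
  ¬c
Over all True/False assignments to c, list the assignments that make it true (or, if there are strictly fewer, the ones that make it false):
is true only for:
  c=False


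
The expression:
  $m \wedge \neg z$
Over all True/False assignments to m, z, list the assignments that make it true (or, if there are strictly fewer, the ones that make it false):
is true only for:
  m=True, z=False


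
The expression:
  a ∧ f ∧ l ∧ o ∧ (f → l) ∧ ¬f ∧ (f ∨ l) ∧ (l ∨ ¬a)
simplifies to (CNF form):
False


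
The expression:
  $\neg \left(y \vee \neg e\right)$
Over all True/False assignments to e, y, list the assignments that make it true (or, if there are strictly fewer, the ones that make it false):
is true only for:
  e=True, y=False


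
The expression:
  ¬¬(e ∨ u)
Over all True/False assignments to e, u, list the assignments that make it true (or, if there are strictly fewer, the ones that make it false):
is false only for:
  e=False, u=False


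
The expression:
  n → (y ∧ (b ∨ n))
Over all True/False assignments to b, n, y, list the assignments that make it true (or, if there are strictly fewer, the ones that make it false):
is false only for:
  b=False, n=True, y=False;
  b=True, n=True, y=False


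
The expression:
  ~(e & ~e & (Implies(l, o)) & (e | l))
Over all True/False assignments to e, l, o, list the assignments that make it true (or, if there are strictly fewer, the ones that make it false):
is always true.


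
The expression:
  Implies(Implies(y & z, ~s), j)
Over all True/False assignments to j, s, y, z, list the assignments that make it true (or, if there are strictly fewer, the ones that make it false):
is false only for:
  j=False, s=False, y=False, z=False;
  j=False, s=False, y=False, z=True;
  j=False, s=False, y=True, z=False;
  j=False, s=False, y=True, z=True;
  j=False, s=True, y=False, z=False;
  j=False, s=True, y=False, z=True;
  j=False, s=True, y=True, z=False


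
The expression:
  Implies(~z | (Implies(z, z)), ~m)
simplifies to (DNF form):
~m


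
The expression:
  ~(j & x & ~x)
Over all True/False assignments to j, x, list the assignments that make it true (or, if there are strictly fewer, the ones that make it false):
is always true.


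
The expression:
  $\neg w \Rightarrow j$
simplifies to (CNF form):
$j \vee w$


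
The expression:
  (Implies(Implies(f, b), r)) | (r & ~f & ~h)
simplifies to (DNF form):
r | (f & ~b)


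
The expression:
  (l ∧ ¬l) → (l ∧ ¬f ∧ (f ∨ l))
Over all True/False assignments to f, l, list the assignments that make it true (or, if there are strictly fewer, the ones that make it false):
is always true.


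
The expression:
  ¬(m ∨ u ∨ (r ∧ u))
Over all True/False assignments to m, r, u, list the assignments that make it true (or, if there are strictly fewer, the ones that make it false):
is true only for:
  m=False, r=False, u=False;
  m=False, r=True, u=False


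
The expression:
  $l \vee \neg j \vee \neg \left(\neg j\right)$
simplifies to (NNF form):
$\text{True}$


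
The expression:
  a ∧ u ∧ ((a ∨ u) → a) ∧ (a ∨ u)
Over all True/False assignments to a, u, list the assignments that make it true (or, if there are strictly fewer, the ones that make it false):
is true only for:
  a=True, u=True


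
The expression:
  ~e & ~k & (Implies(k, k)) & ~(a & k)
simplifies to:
~e & ~k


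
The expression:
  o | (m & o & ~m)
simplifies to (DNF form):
o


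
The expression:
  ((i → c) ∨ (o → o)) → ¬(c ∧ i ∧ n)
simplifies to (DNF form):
¬c ∨ ¬i ∨ ¬n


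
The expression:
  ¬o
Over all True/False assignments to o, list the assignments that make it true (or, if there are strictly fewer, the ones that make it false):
is true only for:
  o=False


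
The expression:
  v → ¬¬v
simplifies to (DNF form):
True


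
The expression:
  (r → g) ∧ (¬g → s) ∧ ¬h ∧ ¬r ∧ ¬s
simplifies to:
g ∧ ¬h ∧ ¬r ∧ ¬s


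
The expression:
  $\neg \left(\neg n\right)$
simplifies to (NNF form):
$n$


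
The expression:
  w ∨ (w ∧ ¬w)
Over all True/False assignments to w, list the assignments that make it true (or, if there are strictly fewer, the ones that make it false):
is true only for:
  w=True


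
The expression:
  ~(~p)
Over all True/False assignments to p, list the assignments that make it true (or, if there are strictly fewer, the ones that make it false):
is true only for:
  p=True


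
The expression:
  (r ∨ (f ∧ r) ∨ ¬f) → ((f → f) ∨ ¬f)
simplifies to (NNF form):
True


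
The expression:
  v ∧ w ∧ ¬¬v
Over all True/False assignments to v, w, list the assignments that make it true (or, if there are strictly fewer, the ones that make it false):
is true only for:
  v=True, w=True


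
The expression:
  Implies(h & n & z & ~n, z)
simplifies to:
True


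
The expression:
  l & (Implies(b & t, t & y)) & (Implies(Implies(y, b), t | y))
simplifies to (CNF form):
l & (t | y) & (y | ~b)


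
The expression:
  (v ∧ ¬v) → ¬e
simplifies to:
True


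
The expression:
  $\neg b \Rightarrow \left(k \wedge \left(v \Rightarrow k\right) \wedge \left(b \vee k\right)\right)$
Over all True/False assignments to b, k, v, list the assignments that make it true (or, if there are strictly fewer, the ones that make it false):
is false only for:
  b=False, k=False, v=False;
  b=False, k=False, v=True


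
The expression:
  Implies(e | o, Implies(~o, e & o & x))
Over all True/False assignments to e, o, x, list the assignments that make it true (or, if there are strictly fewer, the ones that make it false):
is false only for:
  e=True, o=False, x=False;
  e=True, o=False, x=True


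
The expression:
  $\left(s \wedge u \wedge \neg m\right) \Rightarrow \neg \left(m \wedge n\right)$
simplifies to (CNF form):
$\text{True}$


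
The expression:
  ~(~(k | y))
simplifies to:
k | y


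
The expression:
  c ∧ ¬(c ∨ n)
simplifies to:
False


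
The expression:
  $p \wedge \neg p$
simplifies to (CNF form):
$\text{False}$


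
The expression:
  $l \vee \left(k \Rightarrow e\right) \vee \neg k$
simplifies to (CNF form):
$e \vee l \vee \neg k$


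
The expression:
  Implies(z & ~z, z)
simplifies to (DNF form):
True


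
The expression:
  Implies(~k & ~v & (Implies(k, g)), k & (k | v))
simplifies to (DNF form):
k | v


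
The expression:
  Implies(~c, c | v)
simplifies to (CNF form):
c | v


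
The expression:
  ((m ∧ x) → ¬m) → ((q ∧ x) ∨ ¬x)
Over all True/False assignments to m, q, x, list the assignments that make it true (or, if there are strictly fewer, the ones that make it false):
is false only for:
  m=False, q=False, x=True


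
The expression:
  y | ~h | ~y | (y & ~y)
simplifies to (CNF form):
True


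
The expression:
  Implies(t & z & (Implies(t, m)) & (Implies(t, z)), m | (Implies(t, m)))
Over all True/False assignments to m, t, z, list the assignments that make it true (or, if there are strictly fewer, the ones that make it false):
is always true.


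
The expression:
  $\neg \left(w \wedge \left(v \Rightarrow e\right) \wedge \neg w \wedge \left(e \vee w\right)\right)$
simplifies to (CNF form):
$\text{True}$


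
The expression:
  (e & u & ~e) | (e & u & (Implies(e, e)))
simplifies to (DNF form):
e & u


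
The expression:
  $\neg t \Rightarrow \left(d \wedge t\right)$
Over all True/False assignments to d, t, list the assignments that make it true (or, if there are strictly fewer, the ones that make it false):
is true only for:
  d=False, t=True;
  d=True, t=True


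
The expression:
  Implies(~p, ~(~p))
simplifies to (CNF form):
p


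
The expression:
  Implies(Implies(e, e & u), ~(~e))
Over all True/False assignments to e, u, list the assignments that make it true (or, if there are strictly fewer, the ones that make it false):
is true only for:
  e=True, u=False;
  e=True, u=True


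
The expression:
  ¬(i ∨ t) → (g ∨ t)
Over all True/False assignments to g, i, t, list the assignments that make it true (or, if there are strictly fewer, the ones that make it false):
is false only for:
  g=False, i=False, t=False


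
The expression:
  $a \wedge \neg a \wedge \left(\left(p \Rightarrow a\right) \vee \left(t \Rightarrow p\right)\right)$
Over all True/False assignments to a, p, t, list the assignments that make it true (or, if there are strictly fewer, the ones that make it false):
is never true.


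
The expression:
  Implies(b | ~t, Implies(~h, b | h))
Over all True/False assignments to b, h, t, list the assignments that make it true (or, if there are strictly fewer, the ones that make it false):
is false only for:
  b=False, h=False, t=False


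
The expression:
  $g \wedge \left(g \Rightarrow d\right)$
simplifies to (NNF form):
$d \wedge g$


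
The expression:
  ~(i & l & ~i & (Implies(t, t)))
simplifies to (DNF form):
True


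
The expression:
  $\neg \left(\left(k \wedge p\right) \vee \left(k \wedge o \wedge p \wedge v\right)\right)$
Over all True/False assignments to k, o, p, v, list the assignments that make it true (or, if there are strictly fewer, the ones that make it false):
is false only for:
  k=True, o=False, p=True, v=False;
  k=True, o=False, p=True, v=True;
  k=True, o=True, p=True, v=False;
  k=True, o=True, p=True, v=True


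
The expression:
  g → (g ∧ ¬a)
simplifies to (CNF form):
¬a ∨ ¬g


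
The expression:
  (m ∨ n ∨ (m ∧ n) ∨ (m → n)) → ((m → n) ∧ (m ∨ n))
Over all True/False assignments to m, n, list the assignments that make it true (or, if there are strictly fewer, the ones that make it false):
is true only for:
  m=False, n=True;
  m=True, n=True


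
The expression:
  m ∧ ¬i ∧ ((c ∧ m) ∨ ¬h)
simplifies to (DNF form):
(c ∧ m ∧ ¬i) ∨ (m ∧ ¬h ∧ ¬i)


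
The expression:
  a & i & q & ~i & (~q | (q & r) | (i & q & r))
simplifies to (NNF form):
False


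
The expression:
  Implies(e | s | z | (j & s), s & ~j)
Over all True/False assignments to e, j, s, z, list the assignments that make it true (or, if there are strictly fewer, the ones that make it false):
is true only for:
  e=False, j=False, s=False, z=False;
  e=False, j=False, s=True, z=False;
  e=False, j=False, s=True, z=True;
  e=False, j=True, s=False, z=False;
  e=True, j=False, s=True, z=False;
  e=True, j=False, s=True, z=True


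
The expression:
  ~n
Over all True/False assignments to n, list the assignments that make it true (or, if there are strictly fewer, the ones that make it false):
is true only for:
  n=False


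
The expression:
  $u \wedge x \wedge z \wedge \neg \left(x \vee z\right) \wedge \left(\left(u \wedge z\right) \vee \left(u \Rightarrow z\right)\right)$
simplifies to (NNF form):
$\text{False}$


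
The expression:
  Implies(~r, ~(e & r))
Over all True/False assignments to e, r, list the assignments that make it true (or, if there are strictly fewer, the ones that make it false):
is always true.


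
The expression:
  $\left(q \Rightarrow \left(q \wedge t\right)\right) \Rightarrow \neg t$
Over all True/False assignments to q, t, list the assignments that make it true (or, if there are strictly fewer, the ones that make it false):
is true only for:
  q=False, t=False;
  q=True, t=False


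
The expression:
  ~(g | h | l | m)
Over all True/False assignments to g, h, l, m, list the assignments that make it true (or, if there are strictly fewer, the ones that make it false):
is true only for:
  g=False, h=False, l=False, m=False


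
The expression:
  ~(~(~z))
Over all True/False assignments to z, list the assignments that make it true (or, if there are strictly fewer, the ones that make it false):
is true only for:
  z=False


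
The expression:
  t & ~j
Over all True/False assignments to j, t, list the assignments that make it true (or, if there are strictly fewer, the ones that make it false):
is true only for:
  j=False, t=True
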